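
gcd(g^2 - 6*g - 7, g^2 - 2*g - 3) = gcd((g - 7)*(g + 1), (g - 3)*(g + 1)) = g + 1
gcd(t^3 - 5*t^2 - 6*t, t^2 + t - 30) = 1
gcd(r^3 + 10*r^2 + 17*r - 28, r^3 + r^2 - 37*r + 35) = r^2 + 6*r - 7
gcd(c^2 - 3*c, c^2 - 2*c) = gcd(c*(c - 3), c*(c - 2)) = c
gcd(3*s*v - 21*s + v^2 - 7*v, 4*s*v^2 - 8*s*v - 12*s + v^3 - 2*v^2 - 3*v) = 1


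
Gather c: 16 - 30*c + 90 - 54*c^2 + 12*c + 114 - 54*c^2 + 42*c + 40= -108*c^2 + 24*c + 260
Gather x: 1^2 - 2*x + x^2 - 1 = x^2 - 2*x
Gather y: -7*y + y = -6*y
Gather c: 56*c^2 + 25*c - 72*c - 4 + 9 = 56*c^2 - 47*c + 5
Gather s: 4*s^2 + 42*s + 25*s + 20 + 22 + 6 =4*s^2 + 67*s + 48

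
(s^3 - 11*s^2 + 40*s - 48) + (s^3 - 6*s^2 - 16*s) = 2*s^3 - 17*s^2 + 24*s - 48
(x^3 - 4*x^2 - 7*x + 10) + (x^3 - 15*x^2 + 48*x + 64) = 2*x^3 - 19*x^2 + 41*x + 74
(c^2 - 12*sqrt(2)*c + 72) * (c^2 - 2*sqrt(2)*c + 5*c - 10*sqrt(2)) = c^4 - 14*sqrt(2)*c^3 + 5*c^3 - 70*sqrt(2)*c^2 + 120*c^2 - 144*sqrt(2)*c + 600*c - 720*sqrt(2)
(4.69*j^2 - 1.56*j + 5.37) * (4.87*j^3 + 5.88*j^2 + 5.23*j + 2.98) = 22.8403*j^5 + 19.98*j^4 + 41.5078*j^3 + 37.393*j^2 + 23.4363*j + 16.0026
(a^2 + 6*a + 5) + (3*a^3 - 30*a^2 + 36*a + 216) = 3*a^3 - 29*a^2 + 42*a + 221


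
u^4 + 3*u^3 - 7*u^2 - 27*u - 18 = (u - 3)*(u + 1)*(u + 2)*(u + 3)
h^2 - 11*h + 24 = (h - 8)*(h - 3)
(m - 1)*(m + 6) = m^2 + 5*m - 6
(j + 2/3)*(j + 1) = j^2 + 5*j/3 + 2/3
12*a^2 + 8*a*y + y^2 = (2*a + y)*(6*a + y)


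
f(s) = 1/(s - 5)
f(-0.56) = -0.18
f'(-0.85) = -0.03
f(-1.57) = -0.15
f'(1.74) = -0.09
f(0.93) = -0.25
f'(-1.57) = -0.02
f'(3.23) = -0.32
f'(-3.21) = -0.01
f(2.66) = -0.43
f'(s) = -1/(s - 5)^2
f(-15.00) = -0.05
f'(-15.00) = 0.00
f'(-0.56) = -0.03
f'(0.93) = -0.06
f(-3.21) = -0.12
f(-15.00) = -0.05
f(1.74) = -0.31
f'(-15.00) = 0.00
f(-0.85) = -0.17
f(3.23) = -0.56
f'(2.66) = -0.18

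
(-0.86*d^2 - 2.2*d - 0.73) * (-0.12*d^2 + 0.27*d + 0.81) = 0.1032*d^4 + 0.0318*d^3 - 1.203*d^2 - 1.9791*d - 0.5913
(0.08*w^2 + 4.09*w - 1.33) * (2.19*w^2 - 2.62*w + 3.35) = 0.1752*w^4 + 8.7475*w^3 - 13.3605*w^2 + 17.1861*w - 4.4555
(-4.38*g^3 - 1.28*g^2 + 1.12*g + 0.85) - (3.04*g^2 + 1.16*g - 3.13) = -4.38*g^3 - 4.32*g^2 - 0.0399999999999998*g + 3.98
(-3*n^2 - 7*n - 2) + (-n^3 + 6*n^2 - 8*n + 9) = -n^3 + 3*n^2 - 15*n + 7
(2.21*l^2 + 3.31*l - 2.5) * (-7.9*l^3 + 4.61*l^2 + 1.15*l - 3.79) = -17.459*l^5 - 15.9609*l^4 + 37.5506*l^3 - 16.0944*l^2 - 15.4199*l + 9.475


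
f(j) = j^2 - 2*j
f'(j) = 2*j - 2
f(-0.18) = 0.39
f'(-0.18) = -2.36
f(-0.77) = 2.13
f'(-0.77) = -3.54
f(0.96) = -1.00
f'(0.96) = -0.08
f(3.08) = 3.33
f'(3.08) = 4.16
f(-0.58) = 1.50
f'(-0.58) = -3.16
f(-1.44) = 4.95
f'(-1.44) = -4.88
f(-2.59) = 11.89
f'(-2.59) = -7.18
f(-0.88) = 2.53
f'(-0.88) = -3.76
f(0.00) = 0.00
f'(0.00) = -2.00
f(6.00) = 24.00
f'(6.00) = 10.00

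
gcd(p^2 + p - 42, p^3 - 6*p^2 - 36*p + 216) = p - 6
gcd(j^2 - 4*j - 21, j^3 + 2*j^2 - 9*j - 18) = j + 3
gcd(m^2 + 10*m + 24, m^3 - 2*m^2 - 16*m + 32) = m + 4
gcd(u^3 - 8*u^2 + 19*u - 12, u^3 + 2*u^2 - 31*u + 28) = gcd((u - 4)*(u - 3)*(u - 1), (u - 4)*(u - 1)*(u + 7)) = u^2 - 5*u + 4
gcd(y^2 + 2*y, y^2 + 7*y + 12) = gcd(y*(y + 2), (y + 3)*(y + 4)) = 1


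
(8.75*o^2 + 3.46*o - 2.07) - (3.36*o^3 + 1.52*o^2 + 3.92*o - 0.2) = -3.36*o^3 + 7.23*o^2 - 0.46*o - 1.87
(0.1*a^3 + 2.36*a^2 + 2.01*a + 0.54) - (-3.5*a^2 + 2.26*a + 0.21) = 0.1*a^3 + 5.86*a^2 - 0.25*a + 0.33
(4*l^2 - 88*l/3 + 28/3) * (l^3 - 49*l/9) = 4*l^5 - 88*l^4/3 - 112*l^3/9 + 4312*l^2/27 - 1372*l/27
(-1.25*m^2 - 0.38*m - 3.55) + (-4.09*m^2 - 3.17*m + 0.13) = -5.34*m^2 - 3.55*m - 3.42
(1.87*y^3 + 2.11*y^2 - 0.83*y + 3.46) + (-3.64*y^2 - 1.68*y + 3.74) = 1.87*y^3 - 1.53*y^2 - 2.51*y + 7.2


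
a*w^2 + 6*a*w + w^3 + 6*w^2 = w*(a + w)*(w + 6)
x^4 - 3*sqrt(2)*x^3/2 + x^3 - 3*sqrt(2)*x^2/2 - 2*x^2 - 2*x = x*(x + 1)*(x - 2*sqrt(2))*(x + sqrt(2)/2)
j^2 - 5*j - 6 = (j - 6)*(j + 1)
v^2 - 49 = (v - 7)*(v + 7)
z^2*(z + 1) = z^3 + z^2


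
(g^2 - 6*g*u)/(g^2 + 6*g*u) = (g - 6*u)/(g + 6*u)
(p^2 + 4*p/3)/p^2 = (p + 4/3)/p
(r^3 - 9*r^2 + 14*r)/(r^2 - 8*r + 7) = r*(r - 2)/(r - 1)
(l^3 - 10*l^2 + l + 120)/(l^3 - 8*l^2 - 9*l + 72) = (l - 5)/(l - 3)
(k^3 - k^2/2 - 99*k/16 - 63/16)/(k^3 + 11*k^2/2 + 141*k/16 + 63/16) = (k - 3)/(k + 3)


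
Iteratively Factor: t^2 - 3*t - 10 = (t + 2)*(t - 5)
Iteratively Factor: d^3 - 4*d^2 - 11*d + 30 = (d - 2)*(d^2 - 2*d - 15) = (d - 2)*(d + 3)*(d - 5)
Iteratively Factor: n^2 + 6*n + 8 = (n + 4)*(n + 2)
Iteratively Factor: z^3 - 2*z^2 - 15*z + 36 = (z - 3)*(z^2 + z - 12) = (z - 3)*(z + 4)*(z - 3)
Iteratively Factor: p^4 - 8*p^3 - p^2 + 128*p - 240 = (p + 4)*(p^3 - 12*p^2 + 47*p - 60) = (p - 3)*(p + 4)*(p^2 - 9*p + 20) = (p - 5)*(p - 3)*(p + 4)*(p - 4)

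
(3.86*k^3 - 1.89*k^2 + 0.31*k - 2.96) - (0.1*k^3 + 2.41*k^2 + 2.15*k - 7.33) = 3.76*k^3 - 4.3*k^2 - 1.84*k + 4.37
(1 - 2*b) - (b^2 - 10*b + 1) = -b^2 + 8*b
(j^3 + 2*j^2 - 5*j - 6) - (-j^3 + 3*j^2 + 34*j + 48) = 2*j^3 - j^2 - 39*j - 54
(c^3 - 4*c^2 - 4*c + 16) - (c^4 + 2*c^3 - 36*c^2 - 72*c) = -c^4 - c^3 + 32*c^2 + 68*c + 16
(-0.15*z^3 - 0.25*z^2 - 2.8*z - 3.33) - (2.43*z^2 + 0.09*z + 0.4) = -0.15*z^3 - 2.68*z^2 - 2.89*z - 3.73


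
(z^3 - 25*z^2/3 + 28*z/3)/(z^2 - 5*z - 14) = z*(3*z - 4)/(3*(z + 2))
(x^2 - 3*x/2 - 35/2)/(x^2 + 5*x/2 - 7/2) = (x - 5)/(x - 1)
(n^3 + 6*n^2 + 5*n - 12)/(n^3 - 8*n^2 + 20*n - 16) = (n^3 + 6*n^2 + 5*n - 12)/(n^3 - 8*n^2 + 20*n - 16)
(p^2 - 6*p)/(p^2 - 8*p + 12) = p/(p - 2)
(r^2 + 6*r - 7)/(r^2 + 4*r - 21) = (r - 1)/(r - 3)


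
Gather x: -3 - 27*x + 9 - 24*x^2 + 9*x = -24*x^2 - 18*x + 6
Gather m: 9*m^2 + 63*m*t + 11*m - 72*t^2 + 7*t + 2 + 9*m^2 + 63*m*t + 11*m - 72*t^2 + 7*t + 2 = 18*m^2 + m*(126*t + 22) - 144*t^2 + 14*t + 4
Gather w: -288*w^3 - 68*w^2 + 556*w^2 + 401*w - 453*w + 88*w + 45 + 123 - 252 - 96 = -288*w^3 + 488*w^2 + 36*w - 180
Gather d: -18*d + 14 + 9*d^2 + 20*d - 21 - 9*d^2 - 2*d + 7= 0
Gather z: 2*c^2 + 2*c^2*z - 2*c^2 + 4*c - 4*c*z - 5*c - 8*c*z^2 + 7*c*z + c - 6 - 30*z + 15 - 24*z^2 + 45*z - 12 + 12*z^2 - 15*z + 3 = z^2*(-8*c - 12) + z*(2*c^2 + 3*c)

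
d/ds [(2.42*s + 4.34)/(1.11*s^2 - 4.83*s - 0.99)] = (-2.6862*s^2 - 9.6348*s + 18.5664)/(1.2321*s^4 - 10.7226*s^3 + 21.1311*s^2 + 9.5634*s + 0.9801)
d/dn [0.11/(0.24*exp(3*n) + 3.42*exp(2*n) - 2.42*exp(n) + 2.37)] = (-0.0792*exp(2*n) - 0.7524*exp(n) + 0.2662)*exp(n)/(0.24*exp(3*n) + 3.42*exp(2*n) - 2.42*exp(n) + 2.37)^2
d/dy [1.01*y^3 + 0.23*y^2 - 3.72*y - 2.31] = 3.03*y^2 + 0.46*y - 3.72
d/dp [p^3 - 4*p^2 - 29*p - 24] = 3*p^2 - 8*p - 29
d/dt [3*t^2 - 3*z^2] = 6*t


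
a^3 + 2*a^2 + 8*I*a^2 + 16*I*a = a*(a + 2)*(a + 8*I)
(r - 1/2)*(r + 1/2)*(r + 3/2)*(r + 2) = r^4 + 7*r^3/2 + 11*r^2/4 - 7*r/8 - 3/4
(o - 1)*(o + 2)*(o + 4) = o^3 + 5*o^2 + 2*o - 8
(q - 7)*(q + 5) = q^2 - 2*q - 35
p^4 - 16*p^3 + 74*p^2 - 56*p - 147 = (p - 7)^2*(p - 3)*(p + 1)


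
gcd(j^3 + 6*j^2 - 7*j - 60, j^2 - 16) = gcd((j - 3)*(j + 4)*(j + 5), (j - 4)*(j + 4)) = j + 4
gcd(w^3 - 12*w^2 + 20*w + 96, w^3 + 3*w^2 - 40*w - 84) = w^2 - 4*w - 12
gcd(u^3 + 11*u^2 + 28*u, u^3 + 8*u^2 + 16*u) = u^2 + 4*u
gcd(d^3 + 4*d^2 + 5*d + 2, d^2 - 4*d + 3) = 1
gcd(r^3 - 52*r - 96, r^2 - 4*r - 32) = r - 8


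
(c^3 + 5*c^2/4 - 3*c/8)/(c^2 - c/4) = c + 3/2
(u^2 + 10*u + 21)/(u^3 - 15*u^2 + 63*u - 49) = (u^2 + 10*u + 21)/(u^3 - 15*u^2 + 63*u - 49)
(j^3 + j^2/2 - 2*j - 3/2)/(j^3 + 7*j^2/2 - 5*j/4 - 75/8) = 4*(j^2 + 2*j + 1)/(4*j^2 + 20*j + 25)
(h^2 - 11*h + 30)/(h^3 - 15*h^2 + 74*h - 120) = 1/(h - 4)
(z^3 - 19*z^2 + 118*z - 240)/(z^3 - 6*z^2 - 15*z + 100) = (z^2 - 14*z + 48)/(z^2 - z - 20)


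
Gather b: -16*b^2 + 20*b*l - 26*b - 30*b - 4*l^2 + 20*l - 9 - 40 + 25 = -16*b^2 + b*(20*l - 56) - 4*l^2 + 20*l - 24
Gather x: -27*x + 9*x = -18*x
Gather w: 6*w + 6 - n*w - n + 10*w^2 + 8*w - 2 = -n + 10*w^2 + w*(14 - n) + 4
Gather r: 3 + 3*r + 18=3*r + 21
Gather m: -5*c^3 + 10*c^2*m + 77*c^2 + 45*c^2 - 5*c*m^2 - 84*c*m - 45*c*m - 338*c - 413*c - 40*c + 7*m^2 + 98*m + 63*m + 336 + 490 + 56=-5*c^3 + 122*c^2 - 791*c + m^2*(7 - 5*c) + m*(10*c^2 - 129*c + 161) + 882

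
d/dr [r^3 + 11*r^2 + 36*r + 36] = 3*r^2 + 22*r + 36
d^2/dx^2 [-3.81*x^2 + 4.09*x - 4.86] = -7.62000000000000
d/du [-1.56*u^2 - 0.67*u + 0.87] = -3.12*u - 0.67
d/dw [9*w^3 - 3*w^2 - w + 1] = 27*w^2 - 6*w - 1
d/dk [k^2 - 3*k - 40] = 2*k - 3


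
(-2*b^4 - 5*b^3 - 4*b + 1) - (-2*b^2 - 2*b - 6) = -2*b^4 - 5*b^3 + 2*b^2 - 2*b + 7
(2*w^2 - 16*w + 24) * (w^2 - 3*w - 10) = 2*w^4 - 22*w^3 + 52*w^2 + 88*w - 240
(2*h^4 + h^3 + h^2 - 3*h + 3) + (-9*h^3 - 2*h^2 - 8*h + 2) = 2*h^4 - 8*h^3 - h^2 - 11*h + 5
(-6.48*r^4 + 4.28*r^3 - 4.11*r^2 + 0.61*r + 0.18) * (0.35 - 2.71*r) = 17.5608*r^5 - 13.8668*r^4 + 12.6361*r^3 - 3.0916*r^2 - 0.2743*r + 0.063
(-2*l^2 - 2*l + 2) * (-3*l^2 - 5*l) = 6*l^4 + 16*l^3 + 4*l^2 - 10*l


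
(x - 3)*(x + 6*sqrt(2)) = x^2 - 3*x + 6*sqrt(2)*x - 18*sqrt(2)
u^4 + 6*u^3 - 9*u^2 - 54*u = u*(u - 3)*(u + 3)*(u + 6)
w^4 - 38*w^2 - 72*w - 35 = (w - 7)*(w + 1)^2*(w + 5)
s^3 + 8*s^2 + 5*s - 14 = (s - 1)*(s + 2)*(s + 7)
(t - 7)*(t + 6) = t^2 - t - 42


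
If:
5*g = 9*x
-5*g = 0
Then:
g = 0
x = 0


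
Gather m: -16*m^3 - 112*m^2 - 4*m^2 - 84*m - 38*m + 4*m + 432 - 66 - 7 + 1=-16*m^3 - 116*m^2 - 118*m + 360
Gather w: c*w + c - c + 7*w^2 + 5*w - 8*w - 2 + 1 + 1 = 7*w^2 + w*(c - 3)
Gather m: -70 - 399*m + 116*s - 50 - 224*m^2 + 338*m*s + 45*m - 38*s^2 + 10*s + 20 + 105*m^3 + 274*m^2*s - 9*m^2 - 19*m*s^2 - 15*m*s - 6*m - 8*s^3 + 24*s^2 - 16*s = 105*m^3 + m^2*(274*s - 233) + m*(-19*s^2 + 323*s - 360) - 8*s^3 - 14*s^2 + 110*s - 100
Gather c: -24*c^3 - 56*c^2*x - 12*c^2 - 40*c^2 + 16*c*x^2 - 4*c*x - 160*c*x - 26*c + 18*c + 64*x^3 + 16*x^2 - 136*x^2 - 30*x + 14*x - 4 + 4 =-24*c^3 + c^2*(-56*x - 52) + c*(16*x^2 - 164*x - 8) + 64*x^3 - 120*x^2 - 16*x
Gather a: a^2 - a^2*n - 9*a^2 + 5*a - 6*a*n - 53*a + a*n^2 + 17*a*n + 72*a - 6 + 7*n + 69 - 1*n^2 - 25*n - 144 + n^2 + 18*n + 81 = a^2*(-n - 8) + a*(n^2 + 11*n + 24)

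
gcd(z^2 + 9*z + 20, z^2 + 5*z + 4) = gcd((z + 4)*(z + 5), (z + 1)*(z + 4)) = z + 4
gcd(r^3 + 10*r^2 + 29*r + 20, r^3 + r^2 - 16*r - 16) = r^2 + 5*r + 4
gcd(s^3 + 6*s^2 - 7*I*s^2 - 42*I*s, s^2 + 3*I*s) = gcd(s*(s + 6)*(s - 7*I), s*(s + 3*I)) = s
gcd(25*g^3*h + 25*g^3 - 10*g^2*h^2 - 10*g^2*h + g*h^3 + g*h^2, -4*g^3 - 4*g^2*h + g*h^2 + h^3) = 1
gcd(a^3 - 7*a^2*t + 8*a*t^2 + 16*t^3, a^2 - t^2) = a + t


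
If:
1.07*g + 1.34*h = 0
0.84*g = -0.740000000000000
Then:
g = -0.88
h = 0.70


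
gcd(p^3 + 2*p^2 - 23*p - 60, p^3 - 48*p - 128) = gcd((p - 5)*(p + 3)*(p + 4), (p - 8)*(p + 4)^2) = p + 4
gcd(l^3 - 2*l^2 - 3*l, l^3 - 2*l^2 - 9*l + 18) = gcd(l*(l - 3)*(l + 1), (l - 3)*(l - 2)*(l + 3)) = l - 3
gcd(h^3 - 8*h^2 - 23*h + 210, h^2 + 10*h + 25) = h + 5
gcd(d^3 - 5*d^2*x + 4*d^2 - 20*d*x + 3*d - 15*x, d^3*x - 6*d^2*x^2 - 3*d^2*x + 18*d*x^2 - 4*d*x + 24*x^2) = d + 1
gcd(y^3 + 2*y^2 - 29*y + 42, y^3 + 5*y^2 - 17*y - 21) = y^2 + 4*y - 21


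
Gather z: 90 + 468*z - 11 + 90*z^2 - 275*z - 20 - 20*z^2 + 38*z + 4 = 70*z^2 + 231*z + 63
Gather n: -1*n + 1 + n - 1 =0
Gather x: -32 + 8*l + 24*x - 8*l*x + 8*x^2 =8*l + 8*x^2 + x*(24 - 8*l) - 32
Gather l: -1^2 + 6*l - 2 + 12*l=18*l - 3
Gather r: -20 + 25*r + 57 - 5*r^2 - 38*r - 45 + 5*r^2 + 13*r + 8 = 0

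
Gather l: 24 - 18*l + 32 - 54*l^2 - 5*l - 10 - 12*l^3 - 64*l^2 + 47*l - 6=-12*l^3 - 118*l^2 + 24*l + 40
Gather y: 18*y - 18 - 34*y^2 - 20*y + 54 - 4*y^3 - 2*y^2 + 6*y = -4*y^3 - 36*y^2 + 4*y + 36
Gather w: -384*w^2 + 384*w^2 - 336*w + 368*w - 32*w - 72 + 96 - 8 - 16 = 0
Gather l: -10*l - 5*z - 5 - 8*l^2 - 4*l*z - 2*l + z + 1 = -8*l^2 + l*(-4*z - 12) - 4*z - 4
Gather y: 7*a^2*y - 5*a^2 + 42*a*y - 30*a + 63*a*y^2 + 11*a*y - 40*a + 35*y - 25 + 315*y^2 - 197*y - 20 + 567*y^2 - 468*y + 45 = -5*a^2 - 70*a + y^2*(63*a + 882) + y*(7*a^2 + 53*a - 630)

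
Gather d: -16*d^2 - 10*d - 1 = -16*d^2 - 10*d - 1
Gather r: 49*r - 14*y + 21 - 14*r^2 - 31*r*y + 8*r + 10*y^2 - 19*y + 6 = -14*r^2 + r*(57 - 31*y) + 10*y^2 - 33*y + 27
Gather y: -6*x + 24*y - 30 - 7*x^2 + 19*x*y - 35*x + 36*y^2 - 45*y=-7*x^2 - 41*x + 36*y^2 + y*(19*x - 21) - 30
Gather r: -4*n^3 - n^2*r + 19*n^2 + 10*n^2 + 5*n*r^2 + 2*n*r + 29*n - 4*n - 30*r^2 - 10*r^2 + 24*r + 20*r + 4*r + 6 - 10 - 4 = -4*n^3 + 29*n^2 + 25*n + r^2*(5*n - 40) + r*(-n^2 + 2*n + 48) - 8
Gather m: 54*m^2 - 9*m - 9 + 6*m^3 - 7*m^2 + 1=6*m^3 + 47*m^2 - 9*m - 8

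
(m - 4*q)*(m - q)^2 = m^3 - 6*m^2*q + 9*m*q^2 - 4*q^3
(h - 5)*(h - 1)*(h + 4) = h^3 - 2*h^2 - 19*h + 20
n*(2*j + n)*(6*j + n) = 12*j^2*n + 8*j*n^2 + n^3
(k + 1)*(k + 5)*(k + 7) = k^3 + 13*k^2 + 47*k + 35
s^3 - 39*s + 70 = (s - 5)*(s - 2)*(s + 7)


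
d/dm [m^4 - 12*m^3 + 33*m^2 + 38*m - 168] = 4*m^3 - 36*m^2 + 66*m + 38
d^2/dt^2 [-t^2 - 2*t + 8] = -2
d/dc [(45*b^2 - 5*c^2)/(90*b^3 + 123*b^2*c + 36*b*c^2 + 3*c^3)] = 5*(-369*b^4 - 276*b^3*c - 68*b^2*c^2 + c^4)/(3*(900*b^6 + 2460*b^5*c + 2401*b^4*c^2 + 1044*b^3*c^3 + 226*b^2*c^4 + 24*b*c^5 + c^6))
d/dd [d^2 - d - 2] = 2*d - 1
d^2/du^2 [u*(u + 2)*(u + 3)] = 6*u + 10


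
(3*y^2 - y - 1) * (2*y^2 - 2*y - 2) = 6*y^4 - 8*y^3 - 6*y^2 + 4*y + 2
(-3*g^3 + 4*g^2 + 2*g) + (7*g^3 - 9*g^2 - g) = 4*g^3 - 5*g^2 + g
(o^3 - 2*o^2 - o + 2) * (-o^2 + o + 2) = -o^5 + 3*o^4 + o^3 - 7*o^2 + 4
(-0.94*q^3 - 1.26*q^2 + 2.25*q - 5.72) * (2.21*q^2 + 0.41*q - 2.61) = -2.0774*q^5 - 3.17*q^4 + 6.9093*q^3 - 8.4301*q^2 - 8.2177*q + 14.9292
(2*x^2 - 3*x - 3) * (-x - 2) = -2*x^3 - x^2 + 9*x + 6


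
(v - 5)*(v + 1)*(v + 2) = v^3 - 2*v^2 - 13*v - 10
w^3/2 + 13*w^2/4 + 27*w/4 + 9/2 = (w/2 + 1)*(w + 3/2)*(w + 3)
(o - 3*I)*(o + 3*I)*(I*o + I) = I*o^3 + I*o^2 + 9*I*o + 9*I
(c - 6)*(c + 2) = c^2 - 4*c - 12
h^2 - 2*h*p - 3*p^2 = (h - 3*p)*(h + p)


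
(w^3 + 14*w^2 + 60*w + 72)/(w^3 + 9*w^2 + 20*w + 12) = (w + 6)/(w + 1)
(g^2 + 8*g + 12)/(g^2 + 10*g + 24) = (g + 2)/(g + 4)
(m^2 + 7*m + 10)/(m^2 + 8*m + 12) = (m + 5)/(m + 6)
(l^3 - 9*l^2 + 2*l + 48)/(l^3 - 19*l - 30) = (l^2 - 11*l + 24)/(l^2 - 2*l - 15)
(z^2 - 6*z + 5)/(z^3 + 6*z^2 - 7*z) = (z - 5)/(z*(z + 7))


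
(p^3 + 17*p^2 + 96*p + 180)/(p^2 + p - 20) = (p^2 + 12*p + 36)/(p - 4)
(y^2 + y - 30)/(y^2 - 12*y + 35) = (y + 6)/(y - 7)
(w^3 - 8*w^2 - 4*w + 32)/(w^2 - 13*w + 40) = (w^2 - 4)/(w - 5)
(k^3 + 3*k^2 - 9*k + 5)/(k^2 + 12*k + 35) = (k^2 - 2*k + 1)/(k + 7)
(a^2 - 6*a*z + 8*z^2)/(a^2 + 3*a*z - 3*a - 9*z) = (a^2 - 6*a*z + 8*z^2)/(a^2 + 3*a*z - 3*a - 9*z)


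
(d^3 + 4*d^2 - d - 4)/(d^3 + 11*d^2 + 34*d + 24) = (d - 1)/(d + 6)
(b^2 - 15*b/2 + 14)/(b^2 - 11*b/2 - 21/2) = (-2*b^2 + 15*b - 28)/(-2*b^2 + 11*b + 21)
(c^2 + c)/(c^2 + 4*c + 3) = c/(c + 3)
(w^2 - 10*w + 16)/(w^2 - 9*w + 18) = (w^2 - 10*w + 16)/(w^2 - 9*w + 18)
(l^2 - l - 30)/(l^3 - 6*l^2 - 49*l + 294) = (l + 5)/(l^2 - 49)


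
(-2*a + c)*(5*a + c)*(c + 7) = -10*a^2*c - 70*a^2 + 3*a*c^2 + 21*a*c + c^3 + 7*c^2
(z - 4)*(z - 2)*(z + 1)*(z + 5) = z^4 - 23*z^2 + 18*z + 40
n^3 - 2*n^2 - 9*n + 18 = (n - 3)*(n - 2)*(n + 3)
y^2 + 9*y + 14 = (y + 2)*(y + 7)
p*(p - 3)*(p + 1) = p^3 - 2*p^2 - 3*p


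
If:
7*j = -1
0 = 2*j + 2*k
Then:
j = -1/7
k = 1/7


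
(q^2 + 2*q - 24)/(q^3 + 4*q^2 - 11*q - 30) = (q^2 + 2*q - 24)/(q^3 + 4*q^2 - 11*q - 30)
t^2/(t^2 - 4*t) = t/(t - 4)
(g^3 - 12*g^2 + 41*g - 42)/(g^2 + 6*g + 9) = (g^3 - 12*g^2 + 41*g - 42)/(g^2 + 6*g + 9)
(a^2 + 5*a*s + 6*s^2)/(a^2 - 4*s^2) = (-a - 3*s)/(-a + 2*s)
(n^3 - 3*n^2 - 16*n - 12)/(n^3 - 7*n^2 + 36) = (n + 1)/(n - 3)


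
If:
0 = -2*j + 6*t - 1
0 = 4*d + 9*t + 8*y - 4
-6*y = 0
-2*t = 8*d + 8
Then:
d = -5/4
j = 5/2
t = 1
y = 0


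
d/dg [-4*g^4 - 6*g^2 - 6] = -16*g^3 - 12*g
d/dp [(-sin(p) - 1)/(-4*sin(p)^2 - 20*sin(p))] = (-2*sin(p) + cos(p)^2 - 6)*cos(p)/(4*(sin(p) + 5)^2*sin(p)^2)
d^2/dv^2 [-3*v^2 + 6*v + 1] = -6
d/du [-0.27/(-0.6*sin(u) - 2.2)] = -0.162*cos(u)/(0.6*sin(u) + 2.2)^2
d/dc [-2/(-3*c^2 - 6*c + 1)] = 12*(-c - 1)/(3*c^2 + 6*c - 1)^2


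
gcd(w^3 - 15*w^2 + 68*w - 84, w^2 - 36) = w - 6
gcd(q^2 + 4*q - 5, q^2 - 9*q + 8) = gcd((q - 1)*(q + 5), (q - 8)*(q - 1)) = q - 1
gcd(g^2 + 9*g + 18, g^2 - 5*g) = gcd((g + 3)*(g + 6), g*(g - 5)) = 1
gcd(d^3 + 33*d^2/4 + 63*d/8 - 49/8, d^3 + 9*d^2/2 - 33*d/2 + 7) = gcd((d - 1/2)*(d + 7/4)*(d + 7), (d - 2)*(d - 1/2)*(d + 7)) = d^2 + 13*d/2 - 7/2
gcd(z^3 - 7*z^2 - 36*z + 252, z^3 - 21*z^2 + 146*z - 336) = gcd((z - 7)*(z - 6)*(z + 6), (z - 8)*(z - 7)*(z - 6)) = z^2 - 13*z + 42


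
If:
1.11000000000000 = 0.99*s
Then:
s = 1.12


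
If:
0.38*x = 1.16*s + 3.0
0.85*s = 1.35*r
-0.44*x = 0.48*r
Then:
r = -1.33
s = -2.11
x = 1.45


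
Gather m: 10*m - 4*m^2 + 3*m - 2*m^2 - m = -6*m^2 + 12*m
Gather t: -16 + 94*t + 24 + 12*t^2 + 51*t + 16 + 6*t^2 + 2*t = 18*t^2 + 147*t + 24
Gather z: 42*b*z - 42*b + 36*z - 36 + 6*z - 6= -42*b + z*(42*b + 42) - 42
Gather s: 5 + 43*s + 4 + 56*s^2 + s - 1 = 56*s^2 + 44*s + 8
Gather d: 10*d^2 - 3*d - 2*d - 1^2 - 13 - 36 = 10*d^2 - 5*d - 50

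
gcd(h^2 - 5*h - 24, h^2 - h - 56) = h - 8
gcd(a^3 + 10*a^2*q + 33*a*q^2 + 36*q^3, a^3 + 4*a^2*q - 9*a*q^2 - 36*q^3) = a^2 + 7*a*q + 12*q^2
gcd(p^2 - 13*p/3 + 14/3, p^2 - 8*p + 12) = p - 2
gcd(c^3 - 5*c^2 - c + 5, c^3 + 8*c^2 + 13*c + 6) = c + 1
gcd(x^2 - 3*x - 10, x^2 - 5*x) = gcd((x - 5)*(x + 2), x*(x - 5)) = x - 5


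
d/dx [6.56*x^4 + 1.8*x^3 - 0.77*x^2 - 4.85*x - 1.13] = 26.24*x^3 + 5.4*x^2 - 1.54*x - 4.85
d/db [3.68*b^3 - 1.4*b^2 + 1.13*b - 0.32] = 11.04*b^2 - 2.8*b + 1.13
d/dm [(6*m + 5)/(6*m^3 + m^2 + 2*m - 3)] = 2*(18*m^3 + 3*m^2 + 6*m - (6*m + 5)*(9*m^2 + m + 1) - 9)/(6*m^3 + m^2 + 2*m - 3)^2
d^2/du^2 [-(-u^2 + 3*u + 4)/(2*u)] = -4/u^3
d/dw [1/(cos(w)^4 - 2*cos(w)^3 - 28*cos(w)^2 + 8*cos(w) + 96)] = (-53*cos(w) - 3*cos(2*w) + cos(3*w) + 5)*sin(w)/(cos(w)^4 - 2*cos(w)^3 - 28*cos(w)^2 + 8*cos(w) + 96)^2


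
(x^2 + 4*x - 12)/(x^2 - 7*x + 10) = (x + 6)/(x - 5)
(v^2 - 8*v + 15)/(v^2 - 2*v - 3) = (v - 5)/(v + 1)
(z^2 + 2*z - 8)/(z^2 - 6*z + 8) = (z + 4)/(z - 4)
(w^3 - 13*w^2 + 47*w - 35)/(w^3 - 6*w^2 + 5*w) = (w - 7)/w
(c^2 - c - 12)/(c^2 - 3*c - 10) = (-c^2 + c + 12)/(-c^2 + 3*c + 10)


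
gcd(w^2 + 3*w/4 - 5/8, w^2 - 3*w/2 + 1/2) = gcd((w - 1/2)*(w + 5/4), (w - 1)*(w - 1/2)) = w - 1/2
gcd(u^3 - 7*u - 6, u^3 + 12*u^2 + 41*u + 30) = u + 1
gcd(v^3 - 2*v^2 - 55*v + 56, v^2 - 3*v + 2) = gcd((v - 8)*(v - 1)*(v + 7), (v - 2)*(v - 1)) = v - 1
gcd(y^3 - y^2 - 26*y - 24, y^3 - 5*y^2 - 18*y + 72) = y^2 - 2*y - 24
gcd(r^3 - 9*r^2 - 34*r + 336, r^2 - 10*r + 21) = r - 7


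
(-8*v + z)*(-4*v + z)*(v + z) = 32*v^3 + 20*v^2*z - 11*v*z^2 + z^3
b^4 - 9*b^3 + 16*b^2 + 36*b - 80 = (b - 5)*(b - 4)*(b - 2)*(b + 2)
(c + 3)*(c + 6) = c^2 + 9*c + 18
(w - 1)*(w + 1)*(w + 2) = w^3 + 2*w^2 - w - 2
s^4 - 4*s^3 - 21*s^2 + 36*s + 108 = (s - 6)*(s - 3)*(s + 2)*(s + 3)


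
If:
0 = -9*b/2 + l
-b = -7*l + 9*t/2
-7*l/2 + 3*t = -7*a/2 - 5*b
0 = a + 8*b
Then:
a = 0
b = 0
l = 0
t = 0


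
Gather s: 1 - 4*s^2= 1 - 4*s^2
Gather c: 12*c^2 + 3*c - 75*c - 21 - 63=12*c^2 - 72*c - 84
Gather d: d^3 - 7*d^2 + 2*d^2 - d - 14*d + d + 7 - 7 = d^3 - 5*d^2 - 14*d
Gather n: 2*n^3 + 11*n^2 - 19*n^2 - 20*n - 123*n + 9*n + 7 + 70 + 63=2*n^3 - 8*n^2 - 134*n + 140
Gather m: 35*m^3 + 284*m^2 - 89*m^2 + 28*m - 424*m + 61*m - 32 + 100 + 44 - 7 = 35*m^3 + 195*m^2 - 335*m + 105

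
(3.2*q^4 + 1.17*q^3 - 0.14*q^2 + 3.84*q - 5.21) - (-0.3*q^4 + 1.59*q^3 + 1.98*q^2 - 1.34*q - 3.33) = 3.5*q^4 - 0.42*q^3 - 2.12*q^2 + 5.18*q - 1.88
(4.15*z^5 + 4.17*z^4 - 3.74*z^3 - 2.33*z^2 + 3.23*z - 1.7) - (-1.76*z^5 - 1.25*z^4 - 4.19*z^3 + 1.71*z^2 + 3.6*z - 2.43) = 5.91*z^5 + 5.42*z^4 + 0.45*z^3 - 4.04*z^2 - 0.37*z + 0.73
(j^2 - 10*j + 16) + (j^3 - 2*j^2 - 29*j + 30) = j^3 - j^2 - 39*j + 46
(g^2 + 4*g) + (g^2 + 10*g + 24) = 2*g^2 + 14*g + 24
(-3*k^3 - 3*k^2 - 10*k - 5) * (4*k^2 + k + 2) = -12*k^5 - 15*k^4 - 49*k^3 - 36*k^2 - 25*k - 10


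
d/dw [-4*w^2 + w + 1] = 1 - 8*w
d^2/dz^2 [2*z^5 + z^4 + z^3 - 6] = 2*z*(20*z^2 + 6*z + 3)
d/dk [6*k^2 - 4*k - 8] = 12*k - 4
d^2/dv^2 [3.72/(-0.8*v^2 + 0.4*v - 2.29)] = (4.7616*v^2 - 2.3808*v - 3.72*(1.6*v - 0.4)*(3.2*v - 0.8) + 13.63008)/(0.8*v^2 - 0.4*v + 2.29)^3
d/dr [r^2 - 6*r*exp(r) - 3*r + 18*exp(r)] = -6*r*exp(r) + 2*r + 12*exp(r) - 3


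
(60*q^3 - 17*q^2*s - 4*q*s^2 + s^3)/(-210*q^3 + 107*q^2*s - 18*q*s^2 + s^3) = (-12*q^2 + q*s + s^2)/(42*q^2 - 13*q*s + s^2)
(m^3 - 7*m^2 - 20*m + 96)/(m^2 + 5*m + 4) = (m^2 - 11*m + 24)/(m + 1)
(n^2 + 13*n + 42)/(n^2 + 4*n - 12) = (n + 7)/(n - 2)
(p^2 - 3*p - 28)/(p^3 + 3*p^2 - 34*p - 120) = (p - 7)/(p^2 - p - 30)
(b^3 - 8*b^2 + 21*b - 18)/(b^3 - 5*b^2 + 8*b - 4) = (b^2 - 6*b + 9)/(b^2 - 3*b + 2)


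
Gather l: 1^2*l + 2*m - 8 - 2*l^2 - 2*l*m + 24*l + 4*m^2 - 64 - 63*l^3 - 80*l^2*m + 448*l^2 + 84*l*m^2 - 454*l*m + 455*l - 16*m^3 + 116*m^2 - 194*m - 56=-63*l^3 + l^2*(446 - 80*m) + l*(84*m^2 - 456*m + 480) - 16*m^3 + 120*m^2 - 192*m - 128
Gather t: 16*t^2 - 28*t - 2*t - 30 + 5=16*t^2 - 30*t - 25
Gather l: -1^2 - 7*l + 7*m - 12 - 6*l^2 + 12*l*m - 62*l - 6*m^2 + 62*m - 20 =-6*l^2 + l*(12*m - 69) - 6*m^2 + 69*m - 33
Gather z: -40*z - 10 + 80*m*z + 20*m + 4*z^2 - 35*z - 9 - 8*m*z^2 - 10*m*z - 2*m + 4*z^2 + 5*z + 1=18*m + z^2*(8 - 8*m) + z*(70*m - 70) - 18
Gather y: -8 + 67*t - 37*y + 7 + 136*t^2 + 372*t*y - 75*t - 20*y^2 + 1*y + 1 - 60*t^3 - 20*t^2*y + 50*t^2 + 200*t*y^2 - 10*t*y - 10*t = -60*t^3 + 186*t^2 - 18*t + y^2*(200*t - 20) + y*(-20*t^2 + 362*t - 36)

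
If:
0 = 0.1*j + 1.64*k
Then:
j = -16.4*k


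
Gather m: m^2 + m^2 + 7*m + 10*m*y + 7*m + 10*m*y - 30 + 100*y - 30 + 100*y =2*m^2 + m*(20*y + 14) + 200*y - 60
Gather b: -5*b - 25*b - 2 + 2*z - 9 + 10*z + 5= -30*b + 12*z - 6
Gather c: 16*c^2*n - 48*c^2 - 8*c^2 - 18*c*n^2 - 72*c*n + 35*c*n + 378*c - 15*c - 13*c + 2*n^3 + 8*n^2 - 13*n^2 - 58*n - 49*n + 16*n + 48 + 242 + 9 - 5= c^2*(16*n - 56) + c*(-18*n^2 - 37*n + 350) + 2*n^3 - 5*n^2 - 91*n + 294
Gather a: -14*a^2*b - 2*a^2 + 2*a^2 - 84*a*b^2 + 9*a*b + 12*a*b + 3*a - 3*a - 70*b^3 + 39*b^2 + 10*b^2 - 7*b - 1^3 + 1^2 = -14*a^2*b + a*(-84*b^2 + 21*b) - 70*b^3 + 49*b^2 - 7*b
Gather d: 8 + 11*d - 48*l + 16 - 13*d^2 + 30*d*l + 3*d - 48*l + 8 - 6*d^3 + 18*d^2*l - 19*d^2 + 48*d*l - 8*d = -6*d^3 + d^2*(18*l - 32) + d*(78*l + 6) - 96*l + 32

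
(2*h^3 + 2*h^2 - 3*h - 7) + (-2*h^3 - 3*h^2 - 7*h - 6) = -h^2 - 10*h - 13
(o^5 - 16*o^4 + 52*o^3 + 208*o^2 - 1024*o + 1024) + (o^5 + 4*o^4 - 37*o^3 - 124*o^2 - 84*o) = 2*o^5 - 12*o^4 + 15*o^3 + 84*o^2 - 1108*o + 1024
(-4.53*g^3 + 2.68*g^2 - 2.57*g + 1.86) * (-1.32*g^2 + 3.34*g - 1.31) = 5.9796*g^5 - 18.6678*g^4 + 18.2779*g^3 - 14.5498*g^2 + 9.5791*g - 2.4366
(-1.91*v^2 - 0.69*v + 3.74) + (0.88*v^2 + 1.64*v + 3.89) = -1.03*v^2 + 0.95*v + 7.63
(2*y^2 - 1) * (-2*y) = -4*y^3 + 2*y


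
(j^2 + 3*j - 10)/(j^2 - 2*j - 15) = (-j^2 - 3*j + 10)/(-j^2 + 2*j + 15)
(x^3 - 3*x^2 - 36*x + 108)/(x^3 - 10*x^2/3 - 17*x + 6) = 3*(x^2 + 3*x - 18)/(3*x^2 + 8*x - 3)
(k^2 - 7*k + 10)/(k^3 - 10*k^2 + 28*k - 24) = (k - 5)/(k^2 - 8*k + 12)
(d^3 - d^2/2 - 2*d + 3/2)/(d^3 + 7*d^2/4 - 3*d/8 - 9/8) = 4*(d^2 - 2*d + 1)/(4*d^2 + d - 3)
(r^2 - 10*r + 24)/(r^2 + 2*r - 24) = (r - 6)/(r + 6)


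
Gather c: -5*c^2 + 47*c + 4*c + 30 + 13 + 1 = -5*c^2 + 51*c + 44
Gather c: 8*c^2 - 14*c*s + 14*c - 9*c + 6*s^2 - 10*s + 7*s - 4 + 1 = 8*c^2 + c*(5 - 14*s) + 6*s^2 - 3*s - 3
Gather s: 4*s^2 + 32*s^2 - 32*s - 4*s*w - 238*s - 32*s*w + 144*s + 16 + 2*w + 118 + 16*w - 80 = 36*s^2 + s*(-36*w - 126) + 18*w + 54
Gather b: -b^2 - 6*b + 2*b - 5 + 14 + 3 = -b^2 - 4*b + 12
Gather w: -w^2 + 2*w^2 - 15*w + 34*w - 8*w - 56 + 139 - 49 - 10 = w^2 + 11*w + 24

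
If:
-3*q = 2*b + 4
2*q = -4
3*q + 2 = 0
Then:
No Solution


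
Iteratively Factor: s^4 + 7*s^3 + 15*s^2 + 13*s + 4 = (s + 1)*(s^3 + 6*s^2 + 9*s + 4) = (s + 1)^2*(s^2 + 5*s + 4) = (s + 1)^3*(s + 4)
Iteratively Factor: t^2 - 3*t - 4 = (t + 1)*(t - 4)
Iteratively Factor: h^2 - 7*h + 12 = (h - 3)*(h - 4)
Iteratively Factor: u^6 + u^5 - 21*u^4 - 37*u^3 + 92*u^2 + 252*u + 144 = (u + 2)*(u^5 - u^4 - 19*u^3 + u^2 + 90*u + 72) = (u + 1)*(u + 2)*(u^4 - 2*u^3 - 17*u^2 + 18*u + 72) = (u - 3)*(u + 1)*(u + 2)*(u^3 + u^2 - 14*u - 24) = (u - 3)*(u + 1)*(u + 2)*(u + 3)*(u^2 - 2*u - 8) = (u - 3)*(u + 1)*(u + 2)^2*(u + 3)*(u - 4)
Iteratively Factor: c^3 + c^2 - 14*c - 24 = (c + 2)*(c^2 - c - 12) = (c + 2)*(c + 3)*(c - 4)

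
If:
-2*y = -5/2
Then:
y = 5/4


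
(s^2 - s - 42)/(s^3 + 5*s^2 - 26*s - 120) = (s - 7)/(s^2 - s - 20)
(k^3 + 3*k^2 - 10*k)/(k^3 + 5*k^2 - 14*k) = (k + 5)/(k + 7)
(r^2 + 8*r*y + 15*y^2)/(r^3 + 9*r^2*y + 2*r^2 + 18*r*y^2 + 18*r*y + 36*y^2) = (r + 5*y)/(r^2 + 6*r*y + 2*r + 12*y)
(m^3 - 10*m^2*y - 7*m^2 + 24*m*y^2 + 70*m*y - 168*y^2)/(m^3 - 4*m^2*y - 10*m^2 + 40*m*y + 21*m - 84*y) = (m - 6*y)/(m - 3)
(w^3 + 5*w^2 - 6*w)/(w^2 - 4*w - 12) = w*(-w^2 - 5*w + 6)/(-w^2 + 4*w + 12)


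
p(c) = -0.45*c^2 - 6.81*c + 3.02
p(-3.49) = 21.31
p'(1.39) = -8.06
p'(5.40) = -11.67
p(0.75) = -2.34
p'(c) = -0.9*c - 6.81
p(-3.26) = 20.44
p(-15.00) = 3.92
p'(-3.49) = -3.67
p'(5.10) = -11.40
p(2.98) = -21.27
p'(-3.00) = -4.11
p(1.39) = -7.32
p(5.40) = -46.88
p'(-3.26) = -3.88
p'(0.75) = -7.48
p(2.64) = -18.09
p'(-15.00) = 6.69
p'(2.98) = -9.49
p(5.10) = -43.42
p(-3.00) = 19.40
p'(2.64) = -9.19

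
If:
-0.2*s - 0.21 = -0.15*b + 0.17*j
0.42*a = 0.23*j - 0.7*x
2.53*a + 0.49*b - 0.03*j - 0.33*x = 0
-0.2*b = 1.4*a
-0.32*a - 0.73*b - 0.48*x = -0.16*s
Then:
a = 0.03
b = -0.21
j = -0.15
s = -1.08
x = -0.07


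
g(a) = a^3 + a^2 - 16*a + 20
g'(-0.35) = -16.33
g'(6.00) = 104.00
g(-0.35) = 25.68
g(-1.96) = 47.67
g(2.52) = 2.03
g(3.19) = 11.60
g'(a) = 3*a^2 + 2*a - 16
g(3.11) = 9.99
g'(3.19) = 20.91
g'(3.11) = 19.24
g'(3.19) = 20.91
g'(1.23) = -9.00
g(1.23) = 3.69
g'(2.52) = 8.09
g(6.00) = 176.00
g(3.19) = 11.60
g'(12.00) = 440.00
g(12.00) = 1700.00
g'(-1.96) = -8.40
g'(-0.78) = -15.73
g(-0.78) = 32.61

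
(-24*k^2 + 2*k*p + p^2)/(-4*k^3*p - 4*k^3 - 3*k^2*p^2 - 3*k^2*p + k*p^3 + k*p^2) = (6*k + p)/(k*(k*p + k + p^2 + p))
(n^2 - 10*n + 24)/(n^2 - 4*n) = (n - 6)/n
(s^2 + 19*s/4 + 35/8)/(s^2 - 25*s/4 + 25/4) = (8*s^2 + 38*s + 35)/(2*(4*s^2 - 25*s + 25))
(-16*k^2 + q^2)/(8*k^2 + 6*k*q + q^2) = (-4*k + q)/(2*k + q)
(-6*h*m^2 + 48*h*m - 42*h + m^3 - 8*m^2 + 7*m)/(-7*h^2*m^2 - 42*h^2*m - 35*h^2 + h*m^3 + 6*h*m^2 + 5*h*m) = (6*h*m^2 - 48*h*m + 42*h - m^3 + 8*m^2 - 7*m)/(h*(7*h*m^2 + 42*h*m + 35*h - m^3 - 6*m^2 - 5*m))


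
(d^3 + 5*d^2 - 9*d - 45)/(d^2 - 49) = (d^3 + 5*d^2 - 9*d - 45)/(d^2 - 49)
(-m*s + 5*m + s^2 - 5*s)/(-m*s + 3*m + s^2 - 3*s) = (s - 5)/(s - 3)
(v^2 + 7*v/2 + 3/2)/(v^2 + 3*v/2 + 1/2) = (v + 3)/(v + 1)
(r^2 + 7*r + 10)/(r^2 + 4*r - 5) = (r + 2)/(r - 1)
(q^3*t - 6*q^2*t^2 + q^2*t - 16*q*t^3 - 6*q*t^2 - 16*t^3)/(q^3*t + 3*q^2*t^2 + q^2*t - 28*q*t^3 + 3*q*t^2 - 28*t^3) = (q^2 - 6*q*t - 16*t^2)/(q^2 + 3*q*t - 28*t^2)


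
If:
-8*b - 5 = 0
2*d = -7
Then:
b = -5/8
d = -7/2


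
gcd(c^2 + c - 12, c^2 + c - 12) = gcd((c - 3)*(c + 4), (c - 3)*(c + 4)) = c^2 + c - 12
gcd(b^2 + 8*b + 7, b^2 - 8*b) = 1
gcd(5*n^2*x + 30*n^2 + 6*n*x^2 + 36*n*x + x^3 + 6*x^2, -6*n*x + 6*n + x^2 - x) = 1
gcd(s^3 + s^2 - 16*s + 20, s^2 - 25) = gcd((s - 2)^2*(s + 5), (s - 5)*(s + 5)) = s + 5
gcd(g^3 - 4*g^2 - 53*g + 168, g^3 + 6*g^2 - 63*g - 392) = g^2 - g - 56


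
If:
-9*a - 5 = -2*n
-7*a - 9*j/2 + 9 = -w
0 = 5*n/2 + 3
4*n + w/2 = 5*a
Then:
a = -37/45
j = 484/135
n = -6/5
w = 62/45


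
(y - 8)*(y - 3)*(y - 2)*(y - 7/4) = y^4 - 59*y^3/4 + 275*y^2/4 - 257*y/2 + 84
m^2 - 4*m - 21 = (m - 7)*(m + 3)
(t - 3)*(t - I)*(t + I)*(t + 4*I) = t^4 - 3*t^3 + 4*I*t^3 + t^2 - 12*I*t^2 - 3*t + 4*I*t - 12*I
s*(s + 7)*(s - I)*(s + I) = s^4 + 7*s^3 + s^2 + 7*s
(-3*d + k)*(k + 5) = -3*d*k - 15*d + k^2 + 5*k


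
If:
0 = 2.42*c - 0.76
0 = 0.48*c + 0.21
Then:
No Solution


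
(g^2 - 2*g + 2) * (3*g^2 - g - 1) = 3*g^4 - 7*g^3 + 7*g^2 - 2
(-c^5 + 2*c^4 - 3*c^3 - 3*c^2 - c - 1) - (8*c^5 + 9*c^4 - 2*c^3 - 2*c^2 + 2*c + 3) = -9*c^5 - 7*c^4 - c^3 - c^2 - 3*c - 4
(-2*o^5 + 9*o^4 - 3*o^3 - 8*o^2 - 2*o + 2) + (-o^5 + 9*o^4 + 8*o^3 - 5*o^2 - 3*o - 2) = -3*o^5 + 18*o^4 + 5*o^3 - 13*o^2 - 5*o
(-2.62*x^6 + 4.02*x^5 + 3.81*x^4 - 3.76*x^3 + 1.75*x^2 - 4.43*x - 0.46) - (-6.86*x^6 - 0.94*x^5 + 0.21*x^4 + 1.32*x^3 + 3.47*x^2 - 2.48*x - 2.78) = 4.24*x^6 + 4.96*x^5 + 3.6*x^4 - 5.08*x^3 - 1.72*x^2 - 1.95*x + 2.32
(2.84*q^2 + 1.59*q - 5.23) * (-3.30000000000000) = -9.372*q^2 - 5.247*q + 17.259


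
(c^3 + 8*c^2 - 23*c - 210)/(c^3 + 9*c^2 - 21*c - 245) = (c + 6)/(c + 7)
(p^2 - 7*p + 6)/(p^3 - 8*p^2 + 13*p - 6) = 1/(p - 1)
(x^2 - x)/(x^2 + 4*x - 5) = x/(x + 5)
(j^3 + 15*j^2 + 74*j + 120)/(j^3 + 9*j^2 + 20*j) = (j + 6)/j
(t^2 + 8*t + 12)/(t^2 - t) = (t^2 + 8*t + 12)/(t*(t - 1))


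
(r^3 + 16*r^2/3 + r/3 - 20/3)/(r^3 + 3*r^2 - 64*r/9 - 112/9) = 3*(r^2 + 4*r - 5)/(3*r^2 + 5*r - 28)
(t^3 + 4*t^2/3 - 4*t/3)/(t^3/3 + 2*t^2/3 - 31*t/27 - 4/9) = 9*t*(3*t^2 + 4*t - 4)/(9*t^3 + 18*t^2 - 31*t - 12)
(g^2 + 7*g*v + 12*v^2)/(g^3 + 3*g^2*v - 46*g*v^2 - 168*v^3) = (-g - 3*v)/(-g^2 + g*v + 42*v^2)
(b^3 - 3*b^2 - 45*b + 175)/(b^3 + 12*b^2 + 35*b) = (b^2 - 10*b + 25)/(b*(b + 5))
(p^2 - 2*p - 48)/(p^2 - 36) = (p - 8)/(p - 6)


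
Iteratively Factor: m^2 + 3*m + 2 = (m + 1)*(m + 2)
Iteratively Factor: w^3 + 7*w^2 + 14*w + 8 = (w + 2)*(w^2 + 5*w + 4) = (w + 2)*(w + 4)*(w + 1)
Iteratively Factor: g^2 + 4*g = (g)*(g + 4)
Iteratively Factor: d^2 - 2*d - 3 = (d - 3)*(d + 1)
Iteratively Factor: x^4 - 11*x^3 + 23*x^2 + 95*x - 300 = (x + 3)*(x^3 - 14*x^2 + 65*x - 100) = (x - 5)*(x + 3)*(x^2 - 9*x + 20) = (x - 5)^2*(x + 3)*(x - 4)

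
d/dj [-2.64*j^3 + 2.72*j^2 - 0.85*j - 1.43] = -7.92*j^2 + 5.44*j - 0.85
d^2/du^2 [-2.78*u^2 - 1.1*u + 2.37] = -5.56000000000000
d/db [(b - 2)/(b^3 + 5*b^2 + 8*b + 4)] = (-2*b^2 + 5*b + 10)/(b^5 + 8*b^4 + 25*b^3 + 38*b^2 + 28*b + 8)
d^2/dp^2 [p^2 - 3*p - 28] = 2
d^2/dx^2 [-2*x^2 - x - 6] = -4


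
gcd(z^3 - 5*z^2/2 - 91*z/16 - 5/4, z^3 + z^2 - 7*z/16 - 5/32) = z^2 + 3*z/2 + 5/16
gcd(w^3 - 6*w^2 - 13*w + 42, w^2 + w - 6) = w^2 + w - 6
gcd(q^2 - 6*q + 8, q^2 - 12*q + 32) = q - 4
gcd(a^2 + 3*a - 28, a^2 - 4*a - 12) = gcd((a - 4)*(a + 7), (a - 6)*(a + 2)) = 1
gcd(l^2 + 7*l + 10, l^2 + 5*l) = l + 5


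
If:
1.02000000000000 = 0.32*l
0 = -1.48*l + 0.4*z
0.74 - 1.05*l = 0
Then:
No Solution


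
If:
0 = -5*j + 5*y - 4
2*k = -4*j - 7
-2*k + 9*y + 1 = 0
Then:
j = -76/65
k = -151/130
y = -24/65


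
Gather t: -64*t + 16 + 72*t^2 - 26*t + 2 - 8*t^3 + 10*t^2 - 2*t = -8*t^3 + 82*t^2 - 92*t + 18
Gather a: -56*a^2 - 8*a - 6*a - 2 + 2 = -56*a^2 - 14*a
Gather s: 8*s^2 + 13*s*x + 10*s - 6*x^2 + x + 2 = 8*s^2 + s*(13*x + 10) - 6*x^2 + x + 2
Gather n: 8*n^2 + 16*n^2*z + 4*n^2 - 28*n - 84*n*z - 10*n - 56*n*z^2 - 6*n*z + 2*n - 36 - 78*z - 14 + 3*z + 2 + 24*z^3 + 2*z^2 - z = n^2*(16*z + 12) + n*(-56*z^2 - 90*z - 36) + 24*z^3 + 2*z^2 - 76*z - 48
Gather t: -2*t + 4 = 4 - 2*t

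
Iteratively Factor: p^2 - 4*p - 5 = (p - 5)*(p + 1)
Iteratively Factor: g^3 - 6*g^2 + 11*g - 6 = (g - 1)*(g^2 - 5*g + 6) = (g - 3)*(g - 1)*(g - 2)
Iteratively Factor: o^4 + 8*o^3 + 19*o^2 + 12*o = (o + 4)*(o^3 + 4*o^2 + 3*o) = (o + 3)*(o + 4)*(o^2 + o) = (o + 1)*(o + 3)*(o + 4)*(o)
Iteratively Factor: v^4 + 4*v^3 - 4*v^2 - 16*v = (v)*(v^3 + 4*v^2 - 4*v - 16) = v*(v + 4)*(v^2 - 4) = v*(v - 2)*(v + 4)*(v + 2)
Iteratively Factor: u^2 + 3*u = (u)*(u + 3)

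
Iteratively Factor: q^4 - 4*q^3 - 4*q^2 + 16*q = (q - 4)*(q^3 - 4*q) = (q - 4)*(q + 2)*(q^2 - 2*q) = q*(q - 4)*(q + 2)*(q - 2)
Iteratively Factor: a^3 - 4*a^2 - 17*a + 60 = (a + 4)*(a^2 - 8*a + 15) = (a - 3)*(a + 4)*(a - 5)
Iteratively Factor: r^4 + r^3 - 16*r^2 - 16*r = (r)*(r^3 + r^2 - 16*r - 16) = r*(r + 4)*(r^2 - 3*r - 4) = r*(r + 1)*(r + 4)*(r - 4)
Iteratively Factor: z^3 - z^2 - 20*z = (z - 5)*(z^2 + 4*z) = z*(z - 5)*(z + 4)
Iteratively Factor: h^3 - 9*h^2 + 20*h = (h - 5)*(h^2 - 4*h) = (h - 5)*(h - 4)*(h)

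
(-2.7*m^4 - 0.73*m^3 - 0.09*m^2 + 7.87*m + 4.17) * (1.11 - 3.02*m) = 8.154*m^5 - 0.7924*m^4 - 0.5385*m^3 - 23.8673*m^2 - 3.8577*m + 4.6287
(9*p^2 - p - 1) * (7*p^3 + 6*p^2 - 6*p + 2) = 63*p^5 + 47*p^4 - 67*p^3 + 18*p^2 + 4*p - 2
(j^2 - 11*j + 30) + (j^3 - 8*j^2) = j^3 - 7*j^2 - 11*j + 30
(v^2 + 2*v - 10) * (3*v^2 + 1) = 3*v^4 + 6*v^3 - 29*v^2 + 2*v - 10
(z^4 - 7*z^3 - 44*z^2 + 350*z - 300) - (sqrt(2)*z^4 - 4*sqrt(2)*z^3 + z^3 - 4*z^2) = -sqrt(2)*z^4 + z^4 - 8*z^3 + 4*sqrt(2)*z^3 - 40*z^2 + 350*z - 300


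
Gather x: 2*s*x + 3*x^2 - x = 3*x^2 + x*(2*s - 1)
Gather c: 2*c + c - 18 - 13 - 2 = 3*c - 33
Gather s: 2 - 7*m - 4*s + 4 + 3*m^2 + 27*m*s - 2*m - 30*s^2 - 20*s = 3*m^2 - 9*m - 30*s^2 + s*(27*m - 24) + 6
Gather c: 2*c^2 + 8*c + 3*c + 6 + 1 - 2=2*c^2 + 11*c + 5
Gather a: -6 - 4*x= -4*x - 6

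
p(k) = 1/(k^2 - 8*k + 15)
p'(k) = (8 - 2*k)/(k^2 - 8*k + 15)^2 = 2*(4 - k)/(k^2 - 8*k + 15)^2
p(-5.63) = 0.01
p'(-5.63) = 0.00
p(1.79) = 0.26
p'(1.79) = 0.29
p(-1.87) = 0.03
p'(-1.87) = 0.01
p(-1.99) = 0.03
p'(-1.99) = 0.01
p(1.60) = 0.21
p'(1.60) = 0.21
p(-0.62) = 0.05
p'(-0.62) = 0.02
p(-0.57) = 0.05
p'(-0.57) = 0.02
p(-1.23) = 0.04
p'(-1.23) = 0.02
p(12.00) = 0.02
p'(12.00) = 0.00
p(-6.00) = 0.01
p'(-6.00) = 0.00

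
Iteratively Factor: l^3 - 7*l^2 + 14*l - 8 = (l - 2)*(l^2 - 5*l + 4) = (l - 2)*(l - 1)*(l - 4)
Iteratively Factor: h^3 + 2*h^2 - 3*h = (h - 1)*(h^2 + 3*h) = (h - 1)*(h + 3)*(h)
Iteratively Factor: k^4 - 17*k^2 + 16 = (k + 4)*(k^3 - 4*k^2 - k + 4) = (k + 1)*(k + 4)*(k^2 - 5*k + 4) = (k - 1)*(k + 1)*(k + 4)*(k - 4)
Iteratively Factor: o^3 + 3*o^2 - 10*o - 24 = (o + 2)*(o^2 + o - 12) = (o - 3)*(o + 2)*(o + 4)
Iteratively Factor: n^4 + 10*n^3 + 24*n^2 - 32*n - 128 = (n + 4)*(n^3 + 6*n^2 - 32) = (n + 4)^2*(n^2 + 2*n - 8) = (n - 2)*(n + 4)^2*(n + 4)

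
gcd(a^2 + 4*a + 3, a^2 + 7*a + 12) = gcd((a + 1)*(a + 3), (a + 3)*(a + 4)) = a + 3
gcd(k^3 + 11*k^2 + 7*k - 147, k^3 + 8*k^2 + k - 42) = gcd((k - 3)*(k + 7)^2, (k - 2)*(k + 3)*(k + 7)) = k + 7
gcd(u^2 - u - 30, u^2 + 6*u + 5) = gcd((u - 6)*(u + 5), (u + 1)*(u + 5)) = u + 5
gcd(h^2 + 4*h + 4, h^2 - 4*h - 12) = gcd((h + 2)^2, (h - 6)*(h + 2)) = h + 2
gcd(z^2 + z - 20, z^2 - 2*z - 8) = z - 4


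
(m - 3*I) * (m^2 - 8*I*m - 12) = m^3 - 11*I*m^2 - 36*m + 36*I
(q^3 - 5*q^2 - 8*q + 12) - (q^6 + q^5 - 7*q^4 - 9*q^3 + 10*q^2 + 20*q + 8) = -q^6 - q^5 + 7*q^4 + 10*q^3 - 15*q^2 - 28*q + 4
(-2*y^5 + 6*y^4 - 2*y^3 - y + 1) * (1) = -2*y^5 + 6*y^4 - 2*y^3 - y + 1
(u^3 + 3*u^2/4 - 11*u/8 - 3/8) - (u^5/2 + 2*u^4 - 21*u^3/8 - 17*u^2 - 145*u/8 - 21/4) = -u^5/2 - 2*u^4 + 29*u^3/8 + 71*u^2/4 + 67*u/4 + 39/8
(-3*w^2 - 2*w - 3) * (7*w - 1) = -21*w^3 - 11*w^2 - 19*w + 3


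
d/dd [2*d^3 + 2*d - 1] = 6*d^2 + 2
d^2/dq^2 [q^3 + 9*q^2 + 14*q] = 6*q + 18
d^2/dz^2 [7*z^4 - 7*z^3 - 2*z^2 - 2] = 84*z^2 - 42*z - 4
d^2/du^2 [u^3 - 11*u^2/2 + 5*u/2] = 6*u - 11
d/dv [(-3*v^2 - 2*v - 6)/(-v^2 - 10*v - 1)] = 2*(14*v^2 - 3*v - 29)/(v^4 + 20*v^3 + 102*v^2 + 20*v + 1)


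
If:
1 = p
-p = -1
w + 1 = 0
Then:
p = 1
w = -1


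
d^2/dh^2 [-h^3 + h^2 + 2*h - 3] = 2 - 6*h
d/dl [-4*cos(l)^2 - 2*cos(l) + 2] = 2*(4*cos(l) + 1)*sin(l)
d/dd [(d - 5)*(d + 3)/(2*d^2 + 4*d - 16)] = (2*d^2 + 7*d + 23)/(d^4 + 4*d^3 - 12*d^2 - 32*d + 64)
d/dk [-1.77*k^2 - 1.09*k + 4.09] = -3.54*k - 1.09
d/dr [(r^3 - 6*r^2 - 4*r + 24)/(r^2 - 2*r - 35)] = (r^4 - 4*r^3 - 89*r^2 + 372*r + 188)/(r^4 - 4*r^3 - 66*r^2 + 140*r + 1225)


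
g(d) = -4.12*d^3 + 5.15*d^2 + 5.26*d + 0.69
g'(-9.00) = -1088.60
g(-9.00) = 3373.98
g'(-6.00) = -501.50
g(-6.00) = 1044.45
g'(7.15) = -552.97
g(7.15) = -1204.39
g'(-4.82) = -331.54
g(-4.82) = 556.34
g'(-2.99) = -136.04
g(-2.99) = 141.14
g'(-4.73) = -319.99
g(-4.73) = 527.02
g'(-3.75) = -207.18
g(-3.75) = 270.65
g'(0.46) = 7.38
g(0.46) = 3.80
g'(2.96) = -72.55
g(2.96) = -45.47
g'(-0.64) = -6.39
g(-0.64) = 0.51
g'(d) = -12.36*d^2 + 10.3*d + 5.26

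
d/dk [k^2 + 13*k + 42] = 2*k + 13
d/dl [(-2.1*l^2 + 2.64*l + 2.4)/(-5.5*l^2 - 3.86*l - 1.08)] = (22.626*l^2 + 30.936*l + 6.4128)/(30.25*l^4 + 42.46*l^3 + 26.7796*l^2 + 8.3376*l + 1.1664)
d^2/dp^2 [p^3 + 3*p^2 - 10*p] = 6*p + 6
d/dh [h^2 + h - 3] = 2*h + 1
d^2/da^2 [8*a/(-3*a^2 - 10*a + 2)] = 16*(-4*a*(3*a + 5)^2 + (9*a + 10)*(3*a^2 + 10*a - 2))/(3*a^2 + 10*a - 2)^3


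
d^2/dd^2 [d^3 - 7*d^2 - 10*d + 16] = 6*d - 14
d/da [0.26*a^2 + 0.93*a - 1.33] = 0.52*a + 0.93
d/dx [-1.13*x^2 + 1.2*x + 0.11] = 1.2 - 2.26*x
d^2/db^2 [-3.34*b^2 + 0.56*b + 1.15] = -6.68000000000000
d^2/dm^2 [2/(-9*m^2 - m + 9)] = 4*(81*m^2 + 9*m - (18*m + 1)^2 - 81)/(9*m^2 + m - 9)^3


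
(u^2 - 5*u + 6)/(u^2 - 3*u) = (u - 2)/u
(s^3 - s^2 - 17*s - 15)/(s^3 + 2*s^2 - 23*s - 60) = (s + 1)/(s + 4)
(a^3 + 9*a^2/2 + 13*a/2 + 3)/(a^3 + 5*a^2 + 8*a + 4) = (a + 3/2)/(a + 2)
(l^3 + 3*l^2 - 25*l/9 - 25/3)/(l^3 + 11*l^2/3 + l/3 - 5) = (l - 5/3)/(l - 1)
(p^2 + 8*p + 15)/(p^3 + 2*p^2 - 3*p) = (p + 5)/(p*(p - 1))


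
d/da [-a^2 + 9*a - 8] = 9 - 2*a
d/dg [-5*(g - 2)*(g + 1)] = 5 - 10*g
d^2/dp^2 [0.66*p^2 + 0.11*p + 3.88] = 1.32000000000000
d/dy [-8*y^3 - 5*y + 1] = -24*y^2 - 5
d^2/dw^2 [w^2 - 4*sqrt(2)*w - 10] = 2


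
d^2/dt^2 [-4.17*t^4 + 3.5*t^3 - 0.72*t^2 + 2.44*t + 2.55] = -50.04*t^2 + 21.0*t - 1.44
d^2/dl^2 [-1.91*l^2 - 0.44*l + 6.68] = -3.82000000000000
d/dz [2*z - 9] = 2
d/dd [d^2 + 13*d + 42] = 2*d + 13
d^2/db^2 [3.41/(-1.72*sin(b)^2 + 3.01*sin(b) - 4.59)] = (40.352576*sin(b)^4 - 52.962756*sin(b)^3 - 137.318995*sin(b)^2 + 153.037731*sin(b) - 7.94734600000002)/(1.72*sin(b)^2 - 3.01*sin(b) + 4.59)^3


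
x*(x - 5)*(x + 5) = x^3 - 25*x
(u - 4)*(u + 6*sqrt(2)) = u^2 - 4*u + 6*sqrt(2)*u - 24*sqrt(2)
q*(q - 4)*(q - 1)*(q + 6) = q^4 + q^3 - 26*q^2 + 24*q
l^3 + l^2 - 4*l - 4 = (l - 2)*(l + 1)*(l + 2)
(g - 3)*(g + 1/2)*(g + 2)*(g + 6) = g^4 + 11*g^3/2 - 19*g^2/2 - 42*g - 18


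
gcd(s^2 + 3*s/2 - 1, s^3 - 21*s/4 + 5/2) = s - 1/2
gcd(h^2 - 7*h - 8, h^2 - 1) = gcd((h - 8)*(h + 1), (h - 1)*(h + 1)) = h + 1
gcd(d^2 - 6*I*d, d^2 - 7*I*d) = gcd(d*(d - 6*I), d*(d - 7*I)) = d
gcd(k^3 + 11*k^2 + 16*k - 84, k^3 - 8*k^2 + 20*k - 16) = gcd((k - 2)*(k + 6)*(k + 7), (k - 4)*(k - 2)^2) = k - 2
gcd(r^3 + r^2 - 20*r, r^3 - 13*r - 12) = r - 4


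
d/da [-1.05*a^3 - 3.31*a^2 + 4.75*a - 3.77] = -3.15*a^2 - 6.62*a + 4.75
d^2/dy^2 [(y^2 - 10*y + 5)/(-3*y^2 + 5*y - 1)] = 2*(75*y^3 - 126*y^2 + 135*y - 61)/(27*y^6 - 135*y^5 + 252*y^4 - 215*y^3 + 84*y^2 - 15*y + 1)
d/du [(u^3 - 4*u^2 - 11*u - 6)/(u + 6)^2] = (u^3 + 18*u^2 - 37*u - 54)/(u^3 + 18*u^2 + 108*u + 216)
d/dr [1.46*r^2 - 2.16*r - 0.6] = 2.92*r - 2.16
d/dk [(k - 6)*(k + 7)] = 2*k + 1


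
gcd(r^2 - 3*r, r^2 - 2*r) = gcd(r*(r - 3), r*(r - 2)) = r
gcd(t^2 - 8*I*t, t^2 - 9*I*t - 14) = 1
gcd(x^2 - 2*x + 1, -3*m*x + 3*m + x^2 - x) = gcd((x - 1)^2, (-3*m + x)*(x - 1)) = x - 1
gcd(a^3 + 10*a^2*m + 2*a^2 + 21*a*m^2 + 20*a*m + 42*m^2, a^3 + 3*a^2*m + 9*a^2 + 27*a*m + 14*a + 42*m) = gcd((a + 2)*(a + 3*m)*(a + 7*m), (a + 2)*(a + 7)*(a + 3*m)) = a^2 + 3*a*m + 2*a + 6*m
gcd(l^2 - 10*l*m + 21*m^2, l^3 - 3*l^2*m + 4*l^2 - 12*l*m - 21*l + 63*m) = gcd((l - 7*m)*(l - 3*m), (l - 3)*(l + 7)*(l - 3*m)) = l - 3*m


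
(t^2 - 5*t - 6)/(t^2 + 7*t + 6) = (t - 6)/(t + 6)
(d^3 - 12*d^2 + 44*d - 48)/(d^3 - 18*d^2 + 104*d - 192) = (d - 2)/(d - 8)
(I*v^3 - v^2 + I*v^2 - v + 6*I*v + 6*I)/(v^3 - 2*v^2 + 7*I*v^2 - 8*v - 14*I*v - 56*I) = (I*v^3 + v^2*(-1 + I) + v*(-1 + 6*I) + 6*I)/(v^3 + v^2*(-2 + 7*I) + v*(-8 - 14*I) - 56*I)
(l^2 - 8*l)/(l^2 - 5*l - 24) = l/(l + 3)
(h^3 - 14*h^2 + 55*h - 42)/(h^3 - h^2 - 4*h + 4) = (h^2 - 13*h + 42)/(h^2 - 4)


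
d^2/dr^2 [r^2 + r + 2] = 2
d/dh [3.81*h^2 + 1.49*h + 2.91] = 7.62*h + 1.49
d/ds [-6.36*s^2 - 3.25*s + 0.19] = -12.72*s - 3.25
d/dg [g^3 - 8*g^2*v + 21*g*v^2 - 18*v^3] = 3*g^2 - 16*g*v + 21*v^2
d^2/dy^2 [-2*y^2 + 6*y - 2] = -4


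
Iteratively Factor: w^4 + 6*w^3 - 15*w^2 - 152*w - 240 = (w + 3)*(w^3 + 3*w^2 - 24*w - 80) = (w - 5)*(w + 3)*(w^2 + 8*w + 16) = (w - 5)*(w + 3)*(w + 4)*(w + 4)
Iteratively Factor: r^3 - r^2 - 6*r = (r + 2)*(r^2 - 3*r) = r*(r + 2)*(r - 3)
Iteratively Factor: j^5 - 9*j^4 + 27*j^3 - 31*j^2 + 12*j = (j - 1)*(j^4 - 8*j^3 + 19*j^2 - 12*j) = j*(j - 1)*(j^3 - 8*j^2 + 19*j - 12) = j*(j - 4)*(j - 1)*(j^2 - 4*j + 3) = j*(j - 4)*(j - 1)^2*(j - 3)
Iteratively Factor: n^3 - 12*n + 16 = (n - 2)*(n^2 + 2*n - 8) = (n - 2)^2*(n + 4)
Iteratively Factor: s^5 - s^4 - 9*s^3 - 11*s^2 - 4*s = (s - 4)*(s^4 + 3*s^3 + 3*s^2 + s) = (s - 4)*(s + 1)*(s^3 + 2*s^2 + s) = s*(s - 4)*(s + 1)*(s^2 + 2*s + 1) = s*(s - 4)*(s + 1)^2*(s + 1)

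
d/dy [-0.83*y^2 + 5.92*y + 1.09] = 5.92 - 1.66*y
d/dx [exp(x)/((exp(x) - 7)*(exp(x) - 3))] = (21 - exp(2*x))*exp(x)/(exp(4*x) - 20*exp(3*x) + 142*exp(2*x) - 420*exp(x) + 441)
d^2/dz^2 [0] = 0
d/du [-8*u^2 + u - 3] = 1 - 16*u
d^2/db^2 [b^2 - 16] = 2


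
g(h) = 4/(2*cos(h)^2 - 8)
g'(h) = 16*sin(h)*cos(h)/(2*cos(h)^2 - 8)^2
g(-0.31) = -0.65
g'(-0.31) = -0.12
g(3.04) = -0.66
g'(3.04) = -0.04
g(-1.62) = -0.50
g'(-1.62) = 0.01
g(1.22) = -0.52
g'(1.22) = 0.09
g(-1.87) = -0.51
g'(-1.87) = 0.07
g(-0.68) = -0.59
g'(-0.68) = -0.17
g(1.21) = -0.52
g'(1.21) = 0.09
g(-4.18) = -0.53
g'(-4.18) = -0.12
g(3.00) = -0.66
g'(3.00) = -0.06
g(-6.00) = -0.65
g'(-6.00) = 0.11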